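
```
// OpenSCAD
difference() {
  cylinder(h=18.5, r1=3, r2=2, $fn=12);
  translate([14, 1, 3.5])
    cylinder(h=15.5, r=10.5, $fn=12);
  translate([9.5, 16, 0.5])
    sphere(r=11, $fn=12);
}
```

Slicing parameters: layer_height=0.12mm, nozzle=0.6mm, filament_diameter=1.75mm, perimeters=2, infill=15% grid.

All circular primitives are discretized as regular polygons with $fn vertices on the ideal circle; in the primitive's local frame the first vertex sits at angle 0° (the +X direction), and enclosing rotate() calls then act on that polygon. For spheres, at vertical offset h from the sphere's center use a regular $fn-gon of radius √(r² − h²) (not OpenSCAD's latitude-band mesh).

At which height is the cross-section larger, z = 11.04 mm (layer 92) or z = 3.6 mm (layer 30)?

Layer 92 (z = 11.04): the cone (r1=3→r2=2) has section circumradius 2.403 here — a regular 12-gon (area = (12/2)·2.403²·sin(360°/12) = 17.33 mm²); the r=10.5 cylinder at (14, 1) contributes a regular 12-gon of circumradius 10.5 (area = (12/2)·10.500²·sin(360°/12) = 330.75 mm²); the sphere at (9.5, 16): section is a regular 12-gon, circumradius = √(r²−h²) = √(11²−10.54²) = 3.148 (area = (12/2)·3.148²·sin(360°/12) = 29.73 mm²); Taking the first minus the rest: starting from the cone (17.33 mm²), the r=10.5 cylinder at (14, 1) misses the remaining region (no effect); the r=11 sphere at (9.5, 16) misses the remaining region (no effect) — area = 17.33 mm². So its area = 17.33 mm². Layer 30 (z = 3.6): the cone contributes a regular 12-gon of circumradius 2.805 (interpolated between r1=3 and r2=2 at t=0.195) (area = (12/2)·2.805²·sin(360°/12) = 23.61 mm²); the r=10.5 cylinder at (14, 1) gives a regular 12-gon of circumradius 10.5 (constant along its height) (area = (12/2)·10.500²·sin(360°/12) = 330.75 mm²); the r=11 sphere at (9.5, 16) slices to a regular 12-gon of circumradius 10.554 (√(r²−h²) with h=3.1 from center) (area = (12/2)·10.554²·sin(360°/12) = 334.17 mm²); Subtracting the remaining from the first: starting from the cone (23.61 mm²), the r=10.5 cylinder at (14, 1) misses the remaining region (no effect); the r=11 sphere at (9.5, 16) misses the remaining region (no effect) — area = 23.61 mm². So its area = 23.61 mm². Layer 30 is larger (23.61 vs 17.33 mm²).

layer 30 (z = 3.6 mm)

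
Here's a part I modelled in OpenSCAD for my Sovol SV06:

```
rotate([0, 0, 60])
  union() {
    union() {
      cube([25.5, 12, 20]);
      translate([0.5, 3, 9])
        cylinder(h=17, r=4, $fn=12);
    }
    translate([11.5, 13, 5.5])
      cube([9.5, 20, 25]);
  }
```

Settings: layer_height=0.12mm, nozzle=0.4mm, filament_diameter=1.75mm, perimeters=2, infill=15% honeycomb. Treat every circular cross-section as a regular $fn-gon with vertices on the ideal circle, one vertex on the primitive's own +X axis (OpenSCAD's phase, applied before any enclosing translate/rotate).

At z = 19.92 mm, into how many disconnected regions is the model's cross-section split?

2

At z = 19.92 mm: the cube (footprint 25.5×12) is included at this height; the r=4 cylinder at (0.5, 3) contributes a regular 12-gon of circumradius 4; Taking the union: the regions partially overlap (shared area 25.89 mm²), so overlapping operands fuse into one piece — 1 connected region; the cube at (11.5, 13) is present — its section is the full 9.5×20 rectangle; Combining (union): the 2 present regions are separate (no shared area or edge), so areas and boundary lengths simply add and each stays a separate island — 2 connected regions; (whole slice rotated 60° about Z — lengths, areas and connectivity unchanged). The result has 2 disconnected regions.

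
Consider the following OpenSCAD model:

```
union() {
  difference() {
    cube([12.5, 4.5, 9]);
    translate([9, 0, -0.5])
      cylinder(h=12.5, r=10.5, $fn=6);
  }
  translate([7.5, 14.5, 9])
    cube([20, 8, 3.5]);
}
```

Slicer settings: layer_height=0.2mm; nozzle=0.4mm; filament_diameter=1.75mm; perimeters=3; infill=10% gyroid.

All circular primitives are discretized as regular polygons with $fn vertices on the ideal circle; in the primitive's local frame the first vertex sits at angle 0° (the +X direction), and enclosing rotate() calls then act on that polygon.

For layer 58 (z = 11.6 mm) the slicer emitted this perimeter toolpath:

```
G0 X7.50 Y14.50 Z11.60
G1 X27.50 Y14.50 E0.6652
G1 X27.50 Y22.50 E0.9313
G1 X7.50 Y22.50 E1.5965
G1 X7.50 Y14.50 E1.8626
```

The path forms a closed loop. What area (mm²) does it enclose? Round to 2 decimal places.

Apply the shoelace formula to the sequence of (X, Y) vertices; enclosed area = 160.00 mm².

160.00 mm²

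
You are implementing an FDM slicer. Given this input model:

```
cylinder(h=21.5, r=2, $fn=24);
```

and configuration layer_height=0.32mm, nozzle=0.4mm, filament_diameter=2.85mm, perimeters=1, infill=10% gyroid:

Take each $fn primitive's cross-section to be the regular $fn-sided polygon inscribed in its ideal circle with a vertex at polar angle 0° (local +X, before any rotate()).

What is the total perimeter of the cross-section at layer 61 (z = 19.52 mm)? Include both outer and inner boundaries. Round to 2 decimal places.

At z = 19.52 mm: the cylinder: section is a regular 24-gon, circumradius r=2 (perimeter = 2·24·2.000·sin(180°/24) = 12.53 mm). Overall, the cross-section is a single solid region. Total boundary length (outer) = 12.53 mm.

12.53 mm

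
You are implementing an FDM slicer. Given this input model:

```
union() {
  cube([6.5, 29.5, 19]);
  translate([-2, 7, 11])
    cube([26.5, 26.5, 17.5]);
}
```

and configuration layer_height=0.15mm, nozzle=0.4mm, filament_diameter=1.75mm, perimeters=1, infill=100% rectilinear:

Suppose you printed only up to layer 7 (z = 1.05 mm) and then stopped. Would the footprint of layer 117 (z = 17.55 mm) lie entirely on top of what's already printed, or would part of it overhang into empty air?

Compare the two slices. At z = 1.05: the 6.5×29.5 cube contributes its full rectangle (area 191.75 mm²); the cube at (-2, 7) is not intersected at this z (z outside [11, 28.5]); Combining (union): only the 6.5×29.5 cube is present, so the union is just that shape — area = 191.75 mm². At z = 17.55: the cube (footprint 6.5×29.5) is included at this height (area 191.75 mm²); the cube at (-2, 7) is present — its section is the full 26.5×26.5 rectangle (area 702.25 mm²); Merging all regions: the regions partially overlap — summed areas 894.00 mm² minus the doubly-counted overlap 146.25 mm² gives 747.75 mm² — area = 747.75 mm². Checking containment: at z = 17.55 the cross-section extends beyond the z = 1.05 cross-section by about 556.00 mm².

part overhangs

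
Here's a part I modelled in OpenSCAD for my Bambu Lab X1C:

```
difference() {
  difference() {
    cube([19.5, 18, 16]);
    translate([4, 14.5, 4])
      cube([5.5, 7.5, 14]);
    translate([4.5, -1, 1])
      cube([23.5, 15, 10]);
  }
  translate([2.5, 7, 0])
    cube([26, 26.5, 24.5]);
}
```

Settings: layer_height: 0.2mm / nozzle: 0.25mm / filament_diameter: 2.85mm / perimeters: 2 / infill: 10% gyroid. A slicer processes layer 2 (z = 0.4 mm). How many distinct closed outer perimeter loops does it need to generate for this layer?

1

At z = 0.4 mm: the 19.5×18 cube contributes its full rectangle; the cube at (4, 14.5) is absent (z outside [4, 18]); the cube at (4.5, -1) does not reach this height (z outside [1, 11]); After the difference (first − rest): none of the subtracted shapes is present at this height, so the 19.5×18 cube is unchanged — 1 connected region; the cube at (2.5, 7) (footprint 26×26.5) is included at this height; Subtracting the remaining from the first: starting from the result so far, the 26×26.5 cube at (2.5, 7) partially overlaps it — only the 187.00 mm² overlap (of its 689.00 mm²) is removed, clipping the outline — 1 connected region. The result has 1 disconnected region.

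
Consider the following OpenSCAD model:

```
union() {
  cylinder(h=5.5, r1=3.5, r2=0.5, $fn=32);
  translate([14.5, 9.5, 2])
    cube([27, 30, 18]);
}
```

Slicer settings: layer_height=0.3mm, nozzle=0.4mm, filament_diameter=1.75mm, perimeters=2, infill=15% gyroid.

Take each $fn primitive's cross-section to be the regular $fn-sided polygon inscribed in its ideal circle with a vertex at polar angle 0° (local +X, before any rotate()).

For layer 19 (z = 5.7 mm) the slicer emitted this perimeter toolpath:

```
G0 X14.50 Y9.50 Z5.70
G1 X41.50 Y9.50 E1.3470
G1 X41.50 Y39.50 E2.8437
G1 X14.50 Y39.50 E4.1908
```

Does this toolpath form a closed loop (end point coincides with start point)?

Start point (G0): (14.50, 9.50). End point (last G1): the path does not return to the start — open.

no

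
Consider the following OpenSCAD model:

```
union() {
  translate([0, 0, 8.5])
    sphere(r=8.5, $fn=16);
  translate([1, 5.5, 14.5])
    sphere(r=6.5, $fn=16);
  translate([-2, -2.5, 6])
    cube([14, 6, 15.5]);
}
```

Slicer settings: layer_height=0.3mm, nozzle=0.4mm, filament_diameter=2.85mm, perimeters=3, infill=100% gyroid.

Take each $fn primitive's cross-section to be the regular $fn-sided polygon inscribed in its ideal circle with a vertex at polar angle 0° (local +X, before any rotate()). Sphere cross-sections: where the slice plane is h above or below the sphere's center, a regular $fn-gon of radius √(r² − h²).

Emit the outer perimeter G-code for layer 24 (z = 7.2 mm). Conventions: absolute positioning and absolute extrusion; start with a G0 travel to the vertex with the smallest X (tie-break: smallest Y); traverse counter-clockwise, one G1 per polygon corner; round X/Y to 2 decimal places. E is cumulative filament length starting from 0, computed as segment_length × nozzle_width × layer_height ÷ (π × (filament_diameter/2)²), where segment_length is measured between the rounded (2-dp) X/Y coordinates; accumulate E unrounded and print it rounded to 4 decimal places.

G0 X-8.40 Y0.00 Z7.20
G1 X-7.76 Y-3.21 E0.0616
G1 X-5.94 Y-5.94 E0.1233
G1 X-3.21 Y-7.76 E0.1850
G1 X0.00 Y-8.40 E0.2466
G1 X3.21 Y-7.76 E0.3081
G1 X5.94 Y-5.94 E0.3699
G1 X7.76 Y-3.21 E0.4316
G1 X7.90 Y-2.50 E0.4452
G1 X12.00 Y-2.50 E0.5223
G1 X12.00 Y3.50 E0.6352
G1 X7.57 Y3.50 E0.7185
G1 X5.94 Y5.94 E0.7737
G1 X3.21 Y7.76 E0.8354
G1 X0.00 Y8.40 E0.8970
G1 X-3.21 Y7.76 E0.9586
G1 X-5.94 Y5.94 E1.0203
G1 X-7.76 Y3.21 E1.0820
G1 X-8.40 Y0.00 E1.1436

At z = 7.2 mm: the r=8.5 sphere slices to a regular 16-gon of circumradius 8.400 (√(r²−h²) with h=1.3 from center); the sphere at (1, 5.5) is not intersected at this z (|z−center|=7.300 > r=6.5); the cube at (-2, -2.5) is present — its section is the full 14×6 rectangle; Combining (union): the regions partially overlap (shared area 60.54 mm²), so overlapping operands fuse into one piece — 1 connected region. The outline is a single polygon with 18 vertices. Extrusion per mm of travel: 0.4 × 0.3 / (π × 1.425²) = 0.018811. Accumulating E over each segment gives final E = 1.1436.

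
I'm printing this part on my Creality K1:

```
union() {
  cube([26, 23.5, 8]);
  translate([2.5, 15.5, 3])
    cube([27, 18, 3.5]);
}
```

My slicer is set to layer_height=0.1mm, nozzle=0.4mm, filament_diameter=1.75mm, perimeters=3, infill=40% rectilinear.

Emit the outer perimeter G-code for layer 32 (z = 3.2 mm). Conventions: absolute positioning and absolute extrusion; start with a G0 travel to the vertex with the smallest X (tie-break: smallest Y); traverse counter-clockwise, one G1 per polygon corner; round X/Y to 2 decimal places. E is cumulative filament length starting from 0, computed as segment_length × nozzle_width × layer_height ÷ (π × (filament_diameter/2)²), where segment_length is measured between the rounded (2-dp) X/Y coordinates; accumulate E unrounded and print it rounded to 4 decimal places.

G0 X0.00 Y0.00 Z3.20
G1 X26.00 Y0.00 E0.4324
G1 X26.00 Y15.50 E0.6901
G1 X29.50 Y15.50 E0.7484
G1 X29.50 Y33.50 E1.0477
G1 X2.50 Y33.50 E1.4967
G1 X2.50 Y23.50 E1.6630
G1 X0.00 Y23.50 E1.7046
G1 X0.00 Y0.00 E2.0954

At z = 3.2 mm: the cube (footprint 26×23.5) is included at this height; the cube at (2.5, 15.5) (footprint 27×18) is included at this height; Combining (union): the regions partially overlap (shared area 188.00 mm²), so overlapping operands fuse into one piece — 1 connected region. The outline is a single polygon with 8 vertices. Extrusion per mm of travel: 0.4 × 0.1 / (π × 0.875²) = 0.016630. Accumulating E over each segment gives final E = 2.0954.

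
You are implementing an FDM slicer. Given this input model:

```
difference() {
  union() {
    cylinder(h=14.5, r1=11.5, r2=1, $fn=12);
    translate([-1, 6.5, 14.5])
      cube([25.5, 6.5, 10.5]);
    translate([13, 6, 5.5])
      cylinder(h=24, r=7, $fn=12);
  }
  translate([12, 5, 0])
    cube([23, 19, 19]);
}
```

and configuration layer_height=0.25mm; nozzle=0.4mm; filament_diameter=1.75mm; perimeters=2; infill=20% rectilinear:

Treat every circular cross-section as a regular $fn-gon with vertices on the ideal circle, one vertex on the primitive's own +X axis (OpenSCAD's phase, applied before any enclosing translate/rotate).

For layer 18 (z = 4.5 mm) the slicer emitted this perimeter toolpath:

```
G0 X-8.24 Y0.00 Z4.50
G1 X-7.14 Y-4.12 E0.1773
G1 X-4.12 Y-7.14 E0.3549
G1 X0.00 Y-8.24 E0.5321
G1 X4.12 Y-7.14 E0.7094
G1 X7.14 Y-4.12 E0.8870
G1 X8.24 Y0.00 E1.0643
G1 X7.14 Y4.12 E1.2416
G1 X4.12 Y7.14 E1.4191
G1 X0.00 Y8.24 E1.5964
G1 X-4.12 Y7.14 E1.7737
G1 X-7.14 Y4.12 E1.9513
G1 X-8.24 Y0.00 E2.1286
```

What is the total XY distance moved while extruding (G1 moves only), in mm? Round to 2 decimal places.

51.20 mm

Sum the Euclidean lengths of each G1 segment: total = 51.20 mm.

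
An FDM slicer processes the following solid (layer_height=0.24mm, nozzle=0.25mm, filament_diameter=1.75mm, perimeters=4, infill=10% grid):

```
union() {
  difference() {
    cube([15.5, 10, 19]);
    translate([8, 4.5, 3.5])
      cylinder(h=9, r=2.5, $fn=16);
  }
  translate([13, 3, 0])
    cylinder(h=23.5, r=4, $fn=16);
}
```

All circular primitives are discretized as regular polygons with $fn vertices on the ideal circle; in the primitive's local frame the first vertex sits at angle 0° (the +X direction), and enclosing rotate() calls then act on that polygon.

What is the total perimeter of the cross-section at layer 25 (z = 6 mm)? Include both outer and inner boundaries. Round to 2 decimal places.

67.75 mm

At z = 6 mm: the cube (footprint 15.5×10) is included at this height (perimeter 51.00 mm); the r=2.5 cylinder at (8, 4.5) gives a regular 16-gon of circumradius 2.5 (constant along its height) (perimeter = 2·16·2.500·sin(180°/16) = 15.61 mm); Taking the first minus the rest: starting from the 15.5×10 cube, the r=2.5 cylinder at (8, 4.5) lies wholly inside it (removes its full 19.13 mm² and its 15.61 mm outline becomes a hole wall) — boundary (outer + 1 inner loop) = 66.61 mm; the r=4 cylinder at (13, 3) contributes a regular 16-gon of circumradius 4 (perimeter = 2·16·4.000·sin(180°/16) = 24.97 mm); Taking the union: the regions partially overlap (shared area 36.56 mm²), so the edge portions inside another operand are dropped and the merged outline is re-measured after clipping — boundary (outer + 1 inner loop) = 67.75 mm. Overall, the cross-section is one region with 1 hole. Total boundary length (outer + inner) = 67.75 mm.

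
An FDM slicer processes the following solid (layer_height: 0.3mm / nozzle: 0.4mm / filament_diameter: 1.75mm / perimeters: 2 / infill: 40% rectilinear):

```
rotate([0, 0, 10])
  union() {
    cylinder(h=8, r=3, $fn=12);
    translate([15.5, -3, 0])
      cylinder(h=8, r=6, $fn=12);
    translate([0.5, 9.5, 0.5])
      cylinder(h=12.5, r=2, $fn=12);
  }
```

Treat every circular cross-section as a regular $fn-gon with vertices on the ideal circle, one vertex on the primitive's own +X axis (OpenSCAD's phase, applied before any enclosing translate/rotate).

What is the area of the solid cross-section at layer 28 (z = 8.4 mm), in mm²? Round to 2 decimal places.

12.00 mm²

At z = 8.4 mm: the cylinder is not intersected at this z (z outside [0, 8]); the cylinder at (15.5, -3) is not intersected at this z (z outside [0, 8]); the r=2 cylinder at (0.5, 9.5) contributes a regular 12-gon of circumradius 2 (area = (12/2)·2.000²·sin(360°/12) = 12.00 mm²); Taking the union: only the r=2 cylinder at (0.5, 9.5) is present, so the union is just that shape — area = 12.00 mm²; (whole slice rotated 10° about Z — lengths, areas and connectivity unchanged). Overall, the cross-section is a single solid region. Net area = 12.00 mm².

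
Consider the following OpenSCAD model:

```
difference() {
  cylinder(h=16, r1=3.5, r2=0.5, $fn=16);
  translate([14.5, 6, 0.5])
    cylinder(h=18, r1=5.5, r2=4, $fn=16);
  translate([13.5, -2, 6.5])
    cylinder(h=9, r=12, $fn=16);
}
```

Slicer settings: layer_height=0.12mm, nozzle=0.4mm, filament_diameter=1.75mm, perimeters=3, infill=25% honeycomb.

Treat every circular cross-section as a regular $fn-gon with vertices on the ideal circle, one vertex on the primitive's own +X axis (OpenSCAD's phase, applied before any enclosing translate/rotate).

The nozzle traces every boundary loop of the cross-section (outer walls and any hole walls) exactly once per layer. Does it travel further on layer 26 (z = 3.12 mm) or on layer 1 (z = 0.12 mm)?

layer 1 (z = 0.12 mm)

Layer 26 (z = 3.12): the cone (r1=3.5→r2=0.5) has section circumradius 2.915 here — a regular 16-gon (perimeter = 2·16·2.915·sin(180°/16) = 18.20 mm); the cone at (14.5, 6) contributes a regular 16-gon of circumradius 5.282 (interpolated between r1=5.5 and r2=4 at t=0.146) (perimeter = 2·16·5.282·sin(180°/16) = 32.97 mm); the cylinder at (13.5, -2) is not intersected at this z (z outside [6.5, 15.5]); Taking the first minus the rest: starting from the cone, the cone at (14.5, 6) misses the remaining region (no effect) — boundary = 18.20 mm. So its perimeter = 18.20 mm. Layer 1 (z = 0.12): the cone: at t=0.007 of its height the radius interpolates to r₁+(r₂−r₁)t = 3.478, giving a regular 16-gon of that circumradius (perimeter = 2·16·3.478·sin(180°/16) = 21.71 mm); the cone at (14.5, 6) is absent (z outside [0.5, 18.5]); the cylinder at (13.5, -2) is not intersected at this z (z outside [6.5, 15.5]); Taking the first minus the rest: none of the subtracted shapes is present at this height, so the cone is unchanged — boundary = 21.71 mm. So its perimeter = 21.71 mm. Layer 1 is larger (21.71 vs 18.20 mm).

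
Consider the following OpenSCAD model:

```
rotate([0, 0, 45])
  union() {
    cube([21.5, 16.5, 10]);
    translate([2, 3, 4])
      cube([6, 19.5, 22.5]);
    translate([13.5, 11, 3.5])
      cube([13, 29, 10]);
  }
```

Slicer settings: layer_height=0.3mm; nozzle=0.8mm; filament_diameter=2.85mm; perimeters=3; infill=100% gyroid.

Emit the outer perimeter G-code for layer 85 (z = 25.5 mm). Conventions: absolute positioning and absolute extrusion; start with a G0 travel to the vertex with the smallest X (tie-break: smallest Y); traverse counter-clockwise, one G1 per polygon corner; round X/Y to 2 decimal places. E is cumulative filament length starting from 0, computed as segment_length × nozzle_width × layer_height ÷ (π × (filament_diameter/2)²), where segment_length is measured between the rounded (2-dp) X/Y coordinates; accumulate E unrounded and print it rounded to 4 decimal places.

At z = 25.5 mm: the cube does not reach this height (z outside [0, 10]); the cube at (2, 3) is present — its section is the full 6×19.5 rectangle; the cube at (13.5, 11) does not reach this height (z outside [3.5, 13.5]); Combining (union): only the 6×19.5 cube at (2, 3) is present, so the union is just that shape — 1 connected region; (rotated 45° about Z; rotation is an isometry so areas/perimeters/island counts are preserved). The outline is a single polygon with 4 vertices. Extrusion per mm of travel: 0.8 × 0.3 / (π × 1.425²) = 0.037621. Accumulating E over each segment gives final E = 1.9191.

G0 X-14.50 Y17.32 Z25.50
G1 X-0.71 Y3.54 E0.7334
G1 X3.54 Y7.78 E0.9593
G1 X-10.25 Y21.57 E1.6930
G1 X-14.50 Y17.32 E1.9191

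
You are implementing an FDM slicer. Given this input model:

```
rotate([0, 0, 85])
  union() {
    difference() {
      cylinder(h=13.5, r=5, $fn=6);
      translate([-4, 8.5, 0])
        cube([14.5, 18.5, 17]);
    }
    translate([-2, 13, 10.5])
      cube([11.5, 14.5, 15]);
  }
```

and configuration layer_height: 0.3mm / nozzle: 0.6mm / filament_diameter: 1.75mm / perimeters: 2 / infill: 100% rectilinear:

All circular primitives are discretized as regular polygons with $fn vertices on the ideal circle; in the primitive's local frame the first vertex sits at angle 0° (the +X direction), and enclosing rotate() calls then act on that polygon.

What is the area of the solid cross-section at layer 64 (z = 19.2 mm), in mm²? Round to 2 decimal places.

At z = 19.2 mm: the cylinder is not intersected at this z (z outside [0, 13.5]); the cube at (-4, 8.5) is absent (z outside [0, 17]); Subtracting the remaining from the first: the first operand is absent here, so nothing remains; the cube at (-2, 13) (footprint 11.5×14.5) is included at this height (area 166.75 mm²); Merging all regions: only the 11.5×14.5 cube at (-2, 13) is present, so the union is just that shape — area = 166.75 mm²; (rotated 85° about Z; rotation is an isometry so areas/perimeters/island counts are preserved). Overall, the cross-section is a single solid region. Net area = 166.75 mm².

166.75 mm²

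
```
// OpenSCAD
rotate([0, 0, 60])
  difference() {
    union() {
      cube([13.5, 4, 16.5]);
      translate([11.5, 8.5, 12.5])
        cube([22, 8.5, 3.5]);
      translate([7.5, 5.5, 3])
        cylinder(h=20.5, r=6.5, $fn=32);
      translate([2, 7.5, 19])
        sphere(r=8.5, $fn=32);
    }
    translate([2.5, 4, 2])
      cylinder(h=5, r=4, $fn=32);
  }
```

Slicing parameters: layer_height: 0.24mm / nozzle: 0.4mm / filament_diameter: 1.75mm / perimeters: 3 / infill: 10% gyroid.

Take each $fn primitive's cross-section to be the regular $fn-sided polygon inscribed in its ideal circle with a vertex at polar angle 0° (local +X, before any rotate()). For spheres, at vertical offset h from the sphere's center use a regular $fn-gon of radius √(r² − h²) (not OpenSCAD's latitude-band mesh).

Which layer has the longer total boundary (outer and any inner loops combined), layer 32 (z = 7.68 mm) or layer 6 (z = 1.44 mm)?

layer 32 (z = 7.68 mm)

Layer 32 (z = 7.68): the 13.5×4 cube contributes its full rectangle (perimeter 35.00 mm); the cube at (11.5, 8.5) does not reach this height (z outside [12.5, 16]); the r=6.5 cylinder at (7.5, 5.5) gives a regular 32-gon of circumradius 6.5 (constant along its height) (perimeter = 2·32·6.500·sin(180°/32) = 40.78 mm); the sphere at (2, 7.5) does not reach this height (|z−center|=11.320 > r=8.5); Combining (union): the regions partially overlap (shared area 41.98 mm²), so the edge portions inside another operand are dropped and the merged outline is re-measured after clipping — boundary = 46.54 mm; the cylinder at (2.5, 4) is not intersected at this z (z outside [2, 7]); Taking the first minus the rest: none of the subtracted shapes is present at this height, so the result so far is unchanged — boundary = 46.54 mm; (whole slice rotated 60° about Z — lengths, areas and connectivity unchanged). So its perimeter = 46.54 mm. Layer 6 (z = 1.44): the cube is present — its section is the full 13.5×4 rectangle (perimeter 35.00 mm); the cube at (11.5, 8.5) is not intersected at this z (z outside [12.5, 16]); the cylinder at (7.5, 5.5) is not intersected at this z (z outside [3, 23.5]); the sphere at (2, 7.5) is not intersected at this z (|z−center|=17.560 > r=8.5); Taking the union: only the 13.5×4 cube is present, so the union is just that shape — boundary = 35.00 mm; the cylinder at (2.5, 4) is not intersected at this z (z outside [2, 7]); After the difference (first − rest): none of the subtracted shapes is present at this height, so the result so far is unchanged — boundary = 35.00 mm; (whole slice rotated 60° about Z — lengths, areas and connectivity unchanged). So its perimeter = 35.00 mm. Layer 32 is larger (46.54 vs 35.00 mm).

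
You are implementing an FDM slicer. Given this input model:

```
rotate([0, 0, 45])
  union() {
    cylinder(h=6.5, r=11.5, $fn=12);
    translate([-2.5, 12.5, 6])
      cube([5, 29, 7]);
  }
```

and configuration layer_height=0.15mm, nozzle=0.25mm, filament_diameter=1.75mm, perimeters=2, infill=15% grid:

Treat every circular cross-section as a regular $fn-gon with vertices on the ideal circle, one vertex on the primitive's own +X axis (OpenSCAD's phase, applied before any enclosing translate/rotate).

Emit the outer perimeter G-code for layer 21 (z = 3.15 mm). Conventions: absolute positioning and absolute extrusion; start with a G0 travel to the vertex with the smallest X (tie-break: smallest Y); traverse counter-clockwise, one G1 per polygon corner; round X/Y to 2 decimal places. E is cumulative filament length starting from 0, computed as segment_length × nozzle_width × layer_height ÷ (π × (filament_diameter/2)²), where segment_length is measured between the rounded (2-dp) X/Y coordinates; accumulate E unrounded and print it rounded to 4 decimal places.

At z = 3.15 mm: the cylinder: section is a regular 12-gon, circumradius r=11.5; the cube at (-2.5, 12.5) does not reach this height (z outside [6, 13]); Merging all regions: only the r=11.5 cylinder is present, so the union is just that shape — 1 connected region; (whole slice rotated 45° about Z — lengths, areas and connectivity unchanged). The outline is a single polygon with 12 vertices. Extrusion per mm of travel: 0.25 × 0.15 / (π × 0.875²) = 0.015591. Accumulating E over each segment gives final E = 1.1138.

G0 X-11.11 Y-2.98 Z3.15
G1 X-8.13 Y-8.13 E0.0928
G1 X-2.98 Y-11.11 E0.1855
G1 X2.98 Y-11.11 E0.2785
G1 X8.13 Y-8.13 E0.3712
G1 X11.11 Y-2.98 E0.4640
G1 X11.11 Y2.98 E0.5569
G1 X8.13 Y8.13 E0.6497
G1 X2.98 Y11.11 E0.7424
G1 X-2.98 Y11.11 E0.8354
G1 X-8.13 Y8.13 E0.9281
G1 X-11.11 Y2.98 E1.0209
G1 X-11.11 Y-2.98 E1.1138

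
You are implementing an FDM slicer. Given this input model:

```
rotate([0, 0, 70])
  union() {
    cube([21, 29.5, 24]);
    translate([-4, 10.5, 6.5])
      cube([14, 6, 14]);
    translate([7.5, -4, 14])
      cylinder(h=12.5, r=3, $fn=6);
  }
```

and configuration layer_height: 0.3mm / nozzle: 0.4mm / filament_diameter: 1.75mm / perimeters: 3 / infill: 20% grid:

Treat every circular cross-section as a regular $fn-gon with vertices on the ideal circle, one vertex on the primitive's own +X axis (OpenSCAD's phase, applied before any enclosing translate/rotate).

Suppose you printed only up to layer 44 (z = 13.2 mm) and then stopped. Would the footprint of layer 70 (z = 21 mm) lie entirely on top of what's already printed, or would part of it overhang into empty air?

part overhangs

Compare the two slices. At z = 13.2: the cube (footprint 21×29.5) is included at this height (area 619.50 mm²); the cube at (-4, 10.5) is present — its section is the full 14×6 rectangle (area 84.00 mm²); the cylinder at (7.5, -4) is absent (z outside [14, 26.5]); Taking the union: the regions partially overlap — summed areas 703.50 mm² minus the doubly-counted overlap 60.00 mm² gives 643.50 mm² — area = 643.50 mm²; (rotated 70° about Z; rotation is an isometry so areas/perimeters/island counts are preserved). At z = 21: the cube is present — its section is the full 21×29.5 rectangle (area 619.50 mm²); the cube at (-4, 10.5) is absent (z outside [6.5, 20.5]); the cylinder at (7.5, -4): section is a regular 6-gon, circumradius r=3 (area = (6/2)·3.000²·sin(360°/6) = 23.38 mm²); Taking the union: the 2 present regions are separate (no shared area or edge), so areas and boundary lengths simply add and each stays a separate island — area = 642.88 mm²; (whole slice rotated 70° about Z — lengths, areas and connectivity unchanged). Checking containment: at z = 21 the cross-section extends beyond the z = 13.2 cross-section by about 23.38 mm².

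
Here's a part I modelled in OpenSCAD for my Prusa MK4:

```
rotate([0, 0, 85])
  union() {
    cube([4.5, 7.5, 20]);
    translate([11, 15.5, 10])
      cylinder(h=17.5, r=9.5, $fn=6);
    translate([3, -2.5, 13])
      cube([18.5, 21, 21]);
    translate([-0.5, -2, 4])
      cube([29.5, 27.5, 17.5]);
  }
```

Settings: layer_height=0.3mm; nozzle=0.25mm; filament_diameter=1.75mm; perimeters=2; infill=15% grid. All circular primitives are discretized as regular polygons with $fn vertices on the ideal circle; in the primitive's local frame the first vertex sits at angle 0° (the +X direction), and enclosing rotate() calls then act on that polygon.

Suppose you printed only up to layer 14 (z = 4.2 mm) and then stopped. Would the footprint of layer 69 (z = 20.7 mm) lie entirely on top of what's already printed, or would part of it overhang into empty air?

part overhangs

Compare the two slices. At z = 4.2: the 4.5×7.5 cube contributes its full rectangle (area 33.75 mm²); the cylinder at (11, 15.5) does not reach this height (z outside [10, 27.5]); the cube at (3, -2.5) does not reach this height (z outside [13, 34]); the cube at (-0.5, -2) is present — its section is the full 29.5×27.5 rectangle (area 811.25 mm²); Merging all regions: the 4.5×7.5 cube lies entirely inside the 29.5×27.5 cube at (-0.5, -2), so the union is just the 29.5×27.5 cube at (-0.5, -2) — area = 811.25 mm²; (whole slice rotated 85° about Z — lengths, areas and connectivity unchanged). At z = 20.7: the cube does not reach this height (z outside [0, 20]); the r=9.5 cylinder at (11, 15.5) gives a regular 6-gon of circumradius 9.5 (constant along its height) (area = (6/2)·9.500²·sin(360°/6) = 234.48 mm²); the cube at (3, -2.5) (footprint 18.5×21) is included at this height (area 388.50 mm²); the 29.5×27.5 cube at (-0.5, -2) contributes its full rectangle (area 811.25 mm²); Merging all regions: the regions partially overlap — summed areas 1434.23 mm² minus the doubly-counted overlap 613.73 mm² gives 820.50 mm² — area = 820.50 mm²; (whole slice rotated 85° about Z — lengths, areas and connectivity unchanged). Checking containment: at z = 20.7 the cross-section extends beyond the z = 4.2 cross-section by about 9.25 mm².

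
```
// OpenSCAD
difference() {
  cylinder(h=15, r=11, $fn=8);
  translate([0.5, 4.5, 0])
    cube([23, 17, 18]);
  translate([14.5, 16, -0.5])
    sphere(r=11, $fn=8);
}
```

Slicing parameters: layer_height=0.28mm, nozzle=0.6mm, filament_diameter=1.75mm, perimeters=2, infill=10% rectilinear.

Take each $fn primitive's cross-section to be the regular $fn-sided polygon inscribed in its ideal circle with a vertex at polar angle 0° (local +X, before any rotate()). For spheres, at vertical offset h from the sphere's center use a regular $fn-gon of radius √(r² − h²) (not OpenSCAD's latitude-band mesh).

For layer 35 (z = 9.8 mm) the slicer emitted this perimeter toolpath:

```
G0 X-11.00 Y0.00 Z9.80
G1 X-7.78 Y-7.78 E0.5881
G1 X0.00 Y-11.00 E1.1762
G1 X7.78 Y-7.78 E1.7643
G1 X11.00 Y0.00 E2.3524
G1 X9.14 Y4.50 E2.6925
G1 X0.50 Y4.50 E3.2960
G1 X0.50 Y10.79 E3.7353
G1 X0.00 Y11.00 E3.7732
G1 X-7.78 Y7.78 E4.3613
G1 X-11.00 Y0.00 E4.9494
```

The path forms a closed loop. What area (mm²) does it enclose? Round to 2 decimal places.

Apply the shoelace formula to the sequence of (X, Y) vertices; enclosed area = 305.25 mm².

305.25 mm²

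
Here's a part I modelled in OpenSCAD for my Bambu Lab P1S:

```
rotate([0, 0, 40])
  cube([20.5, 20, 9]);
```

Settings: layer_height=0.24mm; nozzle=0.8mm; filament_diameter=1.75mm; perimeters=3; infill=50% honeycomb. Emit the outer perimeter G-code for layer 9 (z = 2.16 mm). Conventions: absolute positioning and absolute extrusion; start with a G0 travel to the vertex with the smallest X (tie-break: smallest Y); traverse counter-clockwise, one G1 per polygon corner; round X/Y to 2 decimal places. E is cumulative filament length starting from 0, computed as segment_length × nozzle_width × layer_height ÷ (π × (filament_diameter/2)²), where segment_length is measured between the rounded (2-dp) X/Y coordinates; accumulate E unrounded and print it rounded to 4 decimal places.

At z = 2.16 mm: the cube is present — its section is the full 20.5×20 rectangle; (whole slice rotated 40° about Z — lengths, areas and connectivity unchanged). The outline is a single polygon with 4 vertices. Extrusion per mm of travel: 0.8 × 0.24 / (π × 0.875²) = 0.079824. Accumulating E over each segment gives final E = 6.4660.

G0 X-12.86 Y15.32 Z2.16
G1 X0.00 Y0.00 E1.5967
G1 X15.70 Y13.18 E3.2330
G1 X2.85 Y28.50 E4.8291
G1 X-12.86 Y15.32 E6.4660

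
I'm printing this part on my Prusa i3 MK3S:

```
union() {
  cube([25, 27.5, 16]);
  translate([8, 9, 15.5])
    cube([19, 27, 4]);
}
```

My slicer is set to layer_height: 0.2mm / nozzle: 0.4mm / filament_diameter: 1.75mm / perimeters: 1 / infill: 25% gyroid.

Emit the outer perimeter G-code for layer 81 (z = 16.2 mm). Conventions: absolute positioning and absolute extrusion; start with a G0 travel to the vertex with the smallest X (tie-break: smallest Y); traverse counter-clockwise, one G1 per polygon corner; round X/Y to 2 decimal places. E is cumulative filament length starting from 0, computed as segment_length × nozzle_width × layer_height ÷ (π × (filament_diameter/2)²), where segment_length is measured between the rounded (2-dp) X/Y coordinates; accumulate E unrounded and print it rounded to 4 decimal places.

G0 X8.00 Y9.00 Z16.20
G1 X27.00 Y9.00 E0.6319
G1 X27.00 Y36.00 E1.5300
G1 X8.00 Y36.00 E2.1619
G1 X8.00 Y9.00 E3.0599

At z = 16.2 mm: the cube is absent (z outside [0, 16]); the cube at (8, 9) is present — its section is the full 19×27 rectangle; Taking the union: only the 19×27 cube at (8, 9) is present, so the union is just that shape — 1 connected region. The outline is a single polygon with 4 vertices. Extrusion per mm of travel: 0.4 × 0.2 / (π × 0.875²) = 0.033260. Accumulating E over each segment gives final E = 3.0599.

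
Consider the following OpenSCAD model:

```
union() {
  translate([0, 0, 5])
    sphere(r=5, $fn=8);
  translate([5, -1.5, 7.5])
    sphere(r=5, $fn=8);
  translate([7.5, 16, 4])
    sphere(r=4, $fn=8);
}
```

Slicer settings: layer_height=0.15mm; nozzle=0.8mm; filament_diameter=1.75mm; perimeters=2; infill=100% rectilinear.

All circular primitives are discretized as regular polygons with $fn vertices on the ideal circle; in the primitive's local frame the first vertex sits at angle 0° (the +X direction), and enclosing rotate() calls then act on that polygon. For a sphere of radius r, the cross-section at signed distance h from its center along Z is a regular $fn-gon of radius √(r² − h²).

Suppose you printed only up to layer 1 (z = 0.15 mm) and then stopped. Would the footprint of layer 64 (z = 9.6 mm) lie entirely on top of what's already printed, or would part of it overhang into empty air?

Compare the two slices. At z = 0.15: the r=5 sphere contributes a regular 8-gon of circumradius √(5²−4.85²) = 1.216 (area = (8/2)·1.216²·sin(360°/8) = 4.18 mm²); the sphere at (5, -1.5) is absent (|z−center|=7.350 > r=5); the r=4 sphere at (7.5, 16) slices to a regular 8-gon of circumradius 1.085 (√(r²−h²) with h=3.85 from center) (area = (8/2)·1.085²·sin(360°/8) = 3.33 mm²); Taking the union: the 2 present regions are separate (no shared area or edge), so areas and boundary lengths simply add and each stays a separate island — area = 7.51 mm². At z = 9.6: the sphere: section is a regular 8-gon, circumradius = √(r²−h²) = √(5²−4.6²) = 1.960 (area = (8/2)·1.960²·sin(360°/8) = 10.86 mm²); the r=5 sphere at (5, -1.5) slices to a regular 8-gon of circumradius 4.538 (√(r²−h²) with h=2.1 from center) (area = (8/2)·4.538²·sin(360°/8) = 58.24 mm²); the sphere at (7.5, 16) is not intersected at this z (|z−center|=5.600 > r=4); Merging all regions: the regions partially overlap — summed areas 69.10 mm² minus the doubly-counted overlap 1.84 mm² gives 67.26 mm² — area = 67.26 mm². Checking containment: at z = 9.6 the cross-section extends beyond the z = 0.15 cross-section by about 63.08 mm².

part overhangs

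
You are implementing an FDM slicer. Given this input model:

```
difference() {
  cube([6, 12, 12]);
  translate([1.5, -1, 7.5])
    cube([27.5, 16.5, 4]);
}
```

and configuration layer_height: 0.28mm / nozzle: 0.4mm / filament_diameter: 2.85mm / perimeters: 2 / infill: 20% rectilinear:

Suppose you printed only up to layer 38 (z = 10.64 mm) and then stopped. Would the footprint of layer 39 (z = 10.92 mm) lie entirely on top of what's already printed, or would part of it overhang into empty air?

Compare the two slices. At z = 10.64: the 6×12 cube contributes its full rectangle (area 72.00 mm²); the cube at (1.5, -1) (footprint 27.5×16.5) is included at this height (area 453.75 mm²); Subtracting the remaining from the first: starting from the 6×12 cube (72.00 mm²), the 27.5×16.5 cube at (1.5, -1) partially overlaps it — only the 54.00 mm² overlap (of its 453.75 mm²) is removed, clipping the outline — area = 18.00 mm². At z = 10.92: the cube is present — its section is the full 6×12 rectangle (area 72.00 mm²); the cube at (1.5, -1) (footprint 27.5×16.5) is included at this height (area 453.75 mm²); After the difference (first − rest): starting from the 6×12 cube (72.00 mm²), the 27.5×16.5 cube at (1.5, -1) partially overlaps it — only the 54.00 mm² overlap (of its 453.75 mm²) is removed, clipping the outline — area = 18.00 mm². Checking containment: the cross-section at z = 10.92 is a subset of the cross-section at z = 10.64.

entirely on top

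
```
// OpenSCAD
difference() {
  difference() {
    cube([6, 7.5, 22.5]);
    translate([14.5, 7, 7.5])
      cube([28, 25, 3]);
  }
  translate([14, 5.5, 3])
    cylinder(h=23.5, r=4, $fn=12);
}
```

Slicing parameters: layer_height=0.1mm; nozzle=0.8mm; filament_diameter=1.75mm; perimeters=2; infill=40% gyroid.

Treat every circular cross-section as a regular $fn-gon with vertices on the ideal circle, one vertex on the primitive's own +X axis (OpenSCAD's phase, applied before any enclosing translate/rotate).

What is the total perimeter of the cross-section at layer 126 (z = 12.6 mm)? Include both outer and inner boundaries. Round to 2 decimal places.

At z = 12.6 mm: the cube is present — its section is the full 6×7.5 rectangle (perimeter 27.00 mm); the cube at (14.5, 7) is absent (z outside [7.5, 10.5]); After the difference (first − rest): none of the subtracted shapes is present at this height, so the 6×7.5 cube is unchanged — boundary = 27.00 mm; the cylinder at (14, 5.5): section is a regular 12-gon, circumradius r=4 (perimeter = 2·12·4.000·sin(180°/12) = 24.85 mm); Subtracting the remaining from the first: starting from the result so far, the r=4 cylinder at (14, 5.5) misses the remaining region (no effect) — boundary = 27.00 mm. Overall, the cross-section is a single solid region. Total boundary length (outer) = 27.00 mm.

27.00 mm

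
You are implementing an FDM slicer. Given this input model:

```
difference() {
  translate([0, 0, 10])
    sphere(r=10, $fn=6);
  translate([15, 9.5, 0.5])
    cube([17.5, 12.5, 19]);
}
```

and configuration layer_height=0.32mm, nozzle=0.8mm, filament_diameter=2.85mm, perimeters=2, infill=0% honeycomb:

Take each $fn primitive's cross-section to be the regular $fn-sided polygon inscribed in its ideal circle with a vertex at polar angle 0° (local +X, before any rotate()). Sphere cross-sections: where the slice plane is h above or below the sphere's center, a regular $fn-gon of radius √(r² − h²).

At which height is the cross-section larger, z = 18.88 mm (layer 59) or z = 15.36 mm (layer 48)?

Layer 59 (z = 18.88): the sphere: section is a regular 6-gon, circumradius = √(r²−h²) = √(10²−8.88²) = 4.598 (area = (6/2)·4.598²·sin(360°/6) = 54.94 mm²); the 17.5×12.5 cube at (15, 9.5) contributes its full rectangle (area 218.75 mm²); After the difference (first − rest): starting from the r=10 sphere (54.94 mm²), the 17.5×12.5 cube at (15, 9.5) misses the remaining region (no effect) — area = 54.94 mm². So its area = 54.94 mm². Layer 48 (z = 15.36): the sphere: section is a regular 6-gon, circumradius = √(r²−h²) = √(10²−5.36²) = 8.442 (area = (6/2)·8.442²·sin(360°/6) = 185.17 mm²); the cube at (15, 9.5) is present — its section is the full 17.5×12.5 rectangle (area 218.75 mm²); Taking the first minus the rest: starting from the r=10 sphere (185.17 mm²), the 17.5×12.5 cube at (15, 9.5) misses the remaining region (no effect) — area = 185.17 mm². So its area = 185.17 mm². Layer 48 is larger (185.17 vs 54.94 mm²).

layer 48 (z = 15.36 mm)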